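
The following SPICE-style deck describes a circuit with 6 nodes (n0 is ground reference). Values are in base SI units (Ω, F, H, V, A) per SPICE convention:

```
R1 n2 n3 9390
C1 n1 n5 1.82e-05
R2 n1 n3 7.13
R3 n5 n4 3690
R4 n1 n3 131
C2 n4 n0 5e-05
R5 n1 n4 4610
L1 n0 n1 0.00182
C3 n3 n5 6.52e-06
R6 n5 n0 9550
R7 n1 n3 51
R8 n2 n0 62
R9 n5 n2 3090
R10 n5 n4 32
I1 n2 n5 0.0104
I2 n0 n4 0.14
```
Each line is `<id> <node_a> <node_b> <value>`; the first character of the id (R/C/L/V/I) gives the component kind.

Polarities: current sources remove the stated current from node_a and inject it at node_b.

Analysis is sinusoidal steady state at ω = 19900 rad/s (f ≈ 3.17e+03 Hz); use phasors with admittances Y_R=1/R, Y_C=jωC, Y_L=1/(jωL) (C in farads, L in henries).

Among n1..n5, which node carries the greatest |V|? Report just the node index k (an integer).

2

Apply KCL at each of the 5 non-ground nodes and solve the resulting linear system.
Node n1: branches {C1, R2, R4, R5, L1, R7} → V_1 = 0.2623+0.08630j
Node n2: branches {R1, R8, R9, I1} → V_2 = -0.6215+0.002025j
Node n3: branches {R1, R2, R4, C3, R7} → V_3 = 0.2600+0.07626j
Node n4: branches {R3, C2, R5, R10, I2} → V_4 = 0.007238-0.1484j
Node n5: branches {C1, R3, C3, R6, R9, R10, I1} → V_5 = 0.2471+0.07851j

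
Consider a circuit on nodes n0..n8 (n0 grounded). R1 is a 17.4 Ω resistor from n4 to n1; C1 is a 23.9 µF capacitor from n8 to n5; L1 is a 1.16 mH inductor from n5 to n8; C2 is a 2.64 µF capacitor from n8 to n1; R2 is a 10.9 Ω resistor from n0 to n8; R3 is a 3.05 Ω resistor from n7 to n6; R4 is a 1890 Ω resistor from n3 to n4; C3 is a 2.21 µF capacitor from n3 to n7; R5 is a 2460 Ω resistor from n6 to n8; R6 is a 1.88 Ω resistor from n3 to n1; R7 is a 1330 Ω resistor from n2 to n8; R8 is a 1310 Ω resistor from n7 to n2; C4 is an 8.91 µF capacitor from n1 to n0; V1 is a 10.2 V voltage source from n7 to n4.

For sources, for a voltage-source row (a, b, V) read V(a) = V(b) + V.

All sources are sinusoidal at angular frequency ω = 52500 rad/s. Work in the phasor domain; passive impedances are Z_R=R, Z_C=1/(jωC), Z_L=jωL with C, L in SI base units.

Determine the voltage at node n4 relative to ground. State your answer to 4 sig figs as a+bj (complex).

-7.636-3.430j V

Apply KCL at each of the 8 non-ground nodes and solve the resulting linear system.
Node n1: branches {R1, C2, R6, C4} → V_1 = 0.003515-0.0007731j
Node n2: branches {R7, R8} → V_2 = 1.290-1.737j
Node n3: branches {R4, C3, R6} → V_3 = 0.8251+0.3748j
Node n4: branches {R1, R4, V1} → V_4 = -7.636-3.430j
Node n5: branches {C1, L1} → V_5 = -0.003942-0.01792j
Node n6: branches {R3, R5} → V_6 = 2.561-3.426j
Node n7: branches {R3, C3, R8, V1} → V_7 = 2.564-3.430j
Node n8: branches {C1, L1, C2, R2, R5, R7} → V_8 = -0.003942-0.01792j
Source currents: i(V1)=-0.4435-0.1991j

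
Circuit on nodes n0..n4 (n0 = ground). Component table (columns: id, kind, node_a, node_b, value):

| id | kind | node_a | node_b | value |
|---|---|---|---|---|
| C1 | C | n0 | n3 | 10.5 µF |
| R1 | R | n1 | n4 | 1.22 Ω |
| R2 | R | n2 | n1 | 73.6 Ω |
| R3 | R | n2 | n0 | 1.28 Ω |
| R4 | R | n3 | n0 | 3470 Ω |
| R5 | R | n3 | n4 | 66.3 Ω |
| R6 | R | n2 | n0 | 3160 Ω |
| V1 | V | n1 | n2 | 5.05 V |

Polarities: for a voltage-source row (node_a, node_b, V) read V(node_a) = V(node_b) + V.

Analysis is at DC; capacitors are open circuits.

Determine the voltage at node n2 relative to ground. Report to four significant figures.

-0.001826 V

Apply KCL at each of the 4 non-ground nodes and solve the resulting linear system.
Node n1: branches {R1, R2, V1} → V_1 = 5.048
Node n2: branches {R2, R3, R6, V1} → V_2 = -0.001826
Node n3: branches {C1, R4, R5} → V_3 = 4.952
Node n4: branches {R1, R5} → V_4 = 5.046
Source currents: i(V1)=-0.07004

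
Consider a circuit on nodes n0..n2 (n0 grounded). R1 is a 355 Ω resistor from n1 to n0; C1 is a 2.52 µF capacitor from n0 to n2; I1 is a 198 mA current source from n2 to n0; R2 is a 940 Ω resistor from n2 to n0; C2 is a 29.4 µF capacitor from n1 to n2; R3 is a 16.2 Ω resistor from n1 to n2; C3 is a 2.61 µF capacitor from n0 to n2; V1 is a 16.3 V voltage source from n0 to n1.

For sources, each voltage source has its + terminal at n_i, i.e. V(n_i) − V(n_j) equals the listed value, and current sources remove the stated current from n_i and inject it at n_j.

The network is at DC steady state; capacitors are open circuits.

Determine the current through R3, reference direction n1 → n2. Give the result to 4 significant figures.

0.1776 A

Element admittances at DC:
  Y(R1) = 0.002817 S between n1,n0
  Y(C1) = 0.000 S between n0,n2
  I1: injects 0.198 A into n0 (from n2)
  Y(R2) = 0.001064 S between n2,n0
  Y(C2) = 0.000 S between n1,n2
  Y(R3) = 0.06173 S between n1,n2
  Y(C3) = 0.000 S between n0,n2
  V1: constraint V(n0)−V(n1) = 16.3
Assemble and solve the 3×3 MNA system:
  V(n1)=-16.30  V(n2)=-19.18
  i(V1)=0.1317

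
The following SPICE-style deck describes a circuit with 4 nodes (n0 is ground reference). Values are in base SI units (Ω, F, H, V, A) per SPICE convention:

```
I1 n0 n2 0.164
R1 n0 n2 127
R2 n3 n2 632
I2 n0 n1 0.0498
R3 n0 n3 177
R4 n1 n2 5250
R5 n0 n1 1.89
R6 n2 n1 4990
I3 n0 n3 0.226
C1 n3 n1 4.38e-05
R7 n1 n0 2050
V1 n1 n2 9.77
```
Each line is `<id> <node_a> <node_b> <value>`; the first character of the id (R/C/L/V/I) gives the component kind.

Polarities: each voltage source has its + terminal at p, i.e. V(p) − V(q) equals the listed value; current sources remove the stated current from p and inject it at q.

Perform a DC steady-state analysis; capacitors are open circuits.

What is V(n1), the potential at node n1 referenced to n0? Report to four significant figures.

MNA unknowns: 3 node voltages V₁..V_3 plus 1 source current (V1)
I1: z[0]−=0.164, z[2]+=0.164
R1: Y=0.007874 on G[0,2]
R2: Y=0.001582 on G[3,2]
I2: z[0]−=0.0498, z[1]+=0.0498
R3: Y=0.005650 on G[0,3]
R4: Y=0.0001905 on G[1,2]
R5: Y=0.5291 on G[0,1]
R6: Y=0.0002004 on G[2,1]
I3: z[0]−=0.226, z[3]+=0.226
C1: Y=0.000 on G[3,1]
R7: Y=0.0004878 on G[1,0]
V1: row V1−V2=9.77, i_V1 at 1,2
solve → V1=0.6539, V2=-9.116, V3=29.26
aux → i_V1=-0.3003

0.6539 V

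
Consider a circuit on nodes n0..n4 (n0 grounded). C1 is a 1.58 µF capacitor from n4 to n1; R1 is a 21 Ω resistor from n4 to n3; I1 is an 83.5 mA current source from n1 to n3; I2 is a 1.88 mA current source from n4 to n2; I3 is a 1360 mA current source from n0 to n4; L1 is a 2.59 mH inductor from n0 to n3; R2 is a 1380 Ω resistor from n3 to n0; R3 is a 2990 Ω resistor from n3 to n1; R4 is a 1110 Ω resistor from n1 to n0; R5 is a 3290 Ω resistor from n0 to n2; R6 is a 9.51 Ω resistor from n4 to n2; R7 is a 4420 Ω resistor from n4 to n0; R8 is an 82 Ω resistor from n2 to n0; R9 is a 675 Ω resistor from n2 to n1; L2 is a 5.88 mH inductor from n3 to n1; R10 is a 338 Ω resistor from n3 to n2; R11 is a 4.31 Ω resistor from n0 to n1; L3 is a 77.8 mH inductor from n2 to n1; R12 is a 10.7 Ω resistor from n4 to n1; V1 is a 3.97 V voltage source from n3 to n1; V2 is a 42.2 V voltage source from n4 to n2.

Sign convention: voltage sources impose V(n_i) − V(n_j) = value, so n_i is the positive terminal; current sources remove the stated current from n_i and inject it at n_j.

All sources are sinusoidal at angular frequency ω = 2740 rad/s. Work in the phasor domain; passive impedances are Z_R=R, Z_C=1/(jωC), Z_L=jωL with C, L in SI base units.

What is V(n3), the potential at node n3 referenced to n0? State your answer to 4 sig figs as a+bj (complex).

8.173+4.757j V

MNA unknowns: 4 node voltages V₁..V_4 plus 2 source currents (V1, V2)
C1: Y=0.000+0.004329j on G[4,1]
R1: Y=0.04762+0.000j on G[4,3]
I1: z[1]−=0.0835, z[3]+=0.0835
I2: z[4]−=0.00188, z[2]+=0.00188
I3: z[0]−=1.36, z[4]+=1.36
L1: Y=0.000-0.1409j on G[0,3]
R2: Y=0.0007246+0.000j on G[3,0]
R3: Y=0.0003344+0.000j on G[3,1]
R4: Y=0.0009009+0.000j on G[1,0]
R5: Y=0.0003040+0.000j on G[0,2]
R6: Y=0.1052+0.000j on G[4,2]
R7: Y=0.0002262+0.000j on G[4,0]
R8: Y=0.01220+0.000j on G[2,0]
R9: Y=0.001481+0.000j on G[2,1]
L2: Y=0.000-0.06207j on G[3,1]
R10: Y=0.002959+0.000j on G[3,2]
R11: Y=0.2320+0.000j on G[0,1]
L3: Y=0.000-0.004691j on G[2,1]
R12: Y=0.09346+0.000j on G[4,1]
V1: row V3−V1=3.97, i_V1 at 3,1
V2: row V4−V2=42.2, i_V2 at 4,2
solve → V1=4.203+4.757j, V2=-23.95+3.156j, V3=8.173+4.757j, V4=18.25+3.156j
aux → i_V1=-0.2093+1.314j, i_V2=-4.883+0.1644j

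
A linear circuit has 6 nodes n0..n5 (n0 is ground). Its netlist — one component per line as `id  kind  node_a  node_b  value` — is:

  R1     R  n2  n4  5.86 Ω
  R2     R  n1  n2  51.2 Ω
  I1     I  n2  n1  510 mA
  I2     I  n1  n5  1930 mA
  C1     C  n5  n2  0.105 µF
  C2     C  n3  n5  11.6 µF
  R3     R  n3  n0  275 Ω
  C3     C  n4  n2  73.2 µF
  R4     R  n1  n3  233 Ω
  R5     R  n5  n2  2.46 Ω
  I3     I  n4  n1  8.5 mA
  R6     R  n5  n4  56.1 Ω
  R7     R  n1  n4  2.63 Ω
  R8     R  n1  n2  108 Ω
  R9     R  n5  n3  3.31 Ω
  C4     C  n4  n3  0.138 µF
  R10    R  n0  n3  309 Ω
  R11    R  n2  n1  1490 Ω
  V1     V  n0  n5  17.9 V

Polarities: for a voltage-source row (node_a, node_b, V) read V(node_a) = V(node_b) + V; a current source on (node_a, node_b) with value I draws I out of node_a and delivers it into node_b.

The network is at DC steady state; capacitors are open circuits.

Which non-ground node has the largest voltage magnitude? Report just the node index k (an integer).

1

Apply KCL at each of the 5 non-ground nodes and solve the resulting linear system.
Node n1: branches {R2, I1, I2, R4, I3, R7, R8, R11} → V_1 = -30.53
Node n2: branches {R1, R2, I1, C1, C3, R5, R8, R11} → V_2 = -22.09
Node n3: branches {C2, R3, R4, R9, C4, R10} → V_3 = -17.68
Node n4: branches {R1, C3, I3, R6, R7, C4} → V_4 = -27.61
Node n5: branches {I2, C1, C2, R5, R6, R9, V1} → V_5 = -17.90
Source currents: i(V1)=-0.1215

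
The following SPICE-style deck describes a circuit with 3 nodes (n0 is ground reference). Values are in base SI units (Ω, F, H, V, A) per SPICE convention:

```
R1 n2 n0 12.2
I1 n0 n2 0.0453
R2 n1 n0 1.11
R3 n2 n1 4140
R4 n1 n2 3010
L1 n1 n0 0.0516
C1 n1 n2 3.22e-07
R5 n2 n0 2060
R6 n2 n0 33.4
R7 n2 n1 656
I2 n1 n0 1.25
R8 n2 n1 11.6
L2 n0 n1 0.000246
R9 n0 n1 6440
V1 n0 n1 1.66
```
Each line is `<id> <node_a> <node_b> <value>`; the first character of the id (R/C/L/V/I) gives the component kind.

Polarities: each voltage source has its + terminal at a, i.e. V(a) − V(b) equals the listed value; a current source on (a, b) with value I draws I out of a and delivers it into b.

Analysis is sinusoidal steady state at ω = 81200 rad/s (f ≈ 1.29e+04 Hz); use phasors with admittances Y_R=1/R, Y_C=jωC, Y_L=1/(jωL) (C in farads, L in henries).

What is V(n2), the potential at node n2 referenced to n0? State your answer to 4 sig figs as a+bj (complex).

MNA unknowns: 2 node voltages V₁..V_2 plus 1 source current (V1)
R1: Y=0.08197+0.000j on G[2,0]
I1: z[0]−=0.0453, z[2]+=0.0453
R2: Y=0.9009+0.000j on G[1,0]
R3: Y=0.0002415+0.000j on G[2,1]
R4: Y=0.0003322+0.000j on G[1,2]
L1: Y=0.000-0.0002387j on G[1,0]
C1: Y=0.000+0.02615j on G[1,2]
R5: Y=0.0004854+0.000j on G[2,0]
R6: Y=0.02994+0.000j on G[2,0]
R7: Y=0.001524+0.000j on G[2,1]
I2: z[1]−=1.25, z[0]+=1.25
R8: Y=0.08621+0.000j on G[2,1]
L2: Y=0.000-0.05006j on G[0,1]
R9: Y=0.0001553+0.000j on G[0,1]
V1: row V0−V1=1.66, i_V1 at 0,1
solve → V1=-1.660+0.000j, V2=-0.5240-0.1480j
aux → i_V1=-0.3499+0.06686j

-0.5240-0.1480j V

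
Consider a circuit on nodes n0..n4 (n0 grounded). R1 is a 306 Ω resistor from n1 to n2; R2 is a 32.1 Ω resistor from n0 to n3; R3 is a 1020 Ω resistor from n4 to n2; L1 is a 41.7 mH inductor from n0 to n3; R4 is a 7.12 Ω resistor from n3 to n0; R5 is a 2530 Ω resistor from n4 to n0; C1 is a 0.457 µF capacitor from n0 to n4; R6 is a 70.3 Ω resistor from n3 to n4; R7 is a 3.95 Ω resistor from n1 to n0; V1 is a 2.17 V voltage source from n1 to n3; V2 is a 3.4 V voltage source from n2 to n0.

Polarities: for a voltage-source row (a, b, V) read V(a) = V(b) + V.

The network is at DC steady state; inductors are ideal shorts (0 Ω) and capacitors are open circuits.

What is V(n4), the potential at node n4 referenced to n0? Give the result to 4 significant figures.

0.2137 V

Element admittances at DC:
  Y(R1) = 0.003268 S between n1,n2
  Y(R2) = 0.03115 S between n0,n3
  Y(R3) = 0.0009804 S between n4,n2
  L1: short n0↔n3 (DC inductor)
  Y(R4) = 0.1404 S between n3,n0
  Y(R5) = 0.0003953 S between n4,n0
  Y(C1) = 0.000 S between n0,n4
  Y(R6) = 0.01422 S between n3,n4
  Y(R7) = 0.2532 S between n1,n0
  V1: constraint V(n1)−V(n3) = 2.17
  V2: constraint V(n2)−V(n0) = 3.4
Assemble and solve the 7×7 MNA system:
  V(n1)=2.170  V(n2)=3.400  V(n3)=0.000  V(n4)=0.2137
  i(L1)=0.5423  i(V1)=-0.5453  i(V2)=-0.007143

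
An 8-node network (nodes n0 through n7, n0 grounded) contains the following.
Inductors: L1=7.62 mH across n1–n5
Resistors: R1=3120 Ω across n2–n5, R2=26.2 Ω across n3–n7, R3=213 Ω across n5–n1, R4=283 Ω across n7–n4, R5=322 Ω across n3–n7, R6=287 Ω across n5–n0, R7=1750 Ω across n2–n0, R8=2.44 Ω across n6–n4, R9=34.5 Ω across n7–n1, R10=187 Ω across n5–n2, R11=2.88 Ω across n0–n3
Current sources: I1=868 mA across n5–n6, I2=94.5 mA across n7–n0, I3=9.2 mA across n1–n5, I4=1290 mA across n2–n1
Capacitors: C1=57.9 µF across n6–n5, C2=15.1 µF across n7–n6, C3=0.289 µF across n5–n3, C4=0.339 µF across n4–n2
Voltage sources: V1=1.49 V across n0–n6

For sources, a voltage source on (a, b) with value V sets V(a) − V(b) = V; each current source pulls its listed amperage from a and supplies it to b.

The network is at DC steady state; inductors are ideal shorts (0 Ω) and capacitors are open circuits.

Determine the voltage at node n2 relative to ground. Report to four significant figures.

-241.2 V

MNA unknowns: 7 node voltages V₁..V_7 plus 2 source currents (L1, V1)
L1: row V1−V5=0, i_L1 at 1,5
R1: Y=0.0003205 on G[2,5]
I1: z[5]−=0.868, z[6]+=0.868
R2: Y=0.03817 on G[3,7]
R3: Y=0.004695 on G[5,1]
R4: Y=0.003534 on G[7,4]
R5: Y=0.003106 on G[3,7]
I2: z[7]−=0.0945, z[0]+=0.0945
R6: Y=0.003484 on G[5,0]
C1: Y=0.000 on G[6,5]
I3: z[1]−=0.0092, z[5]+=0.0092
R7: Y=0.0005714 on G[2,0]
C2: Y=0.000 on G[7,6]
I4: z[2]−=1.29, z[1]+=1.29
R8: Y=0.4098 on G[6,4]
R9: Y=0.02899 on G[7,1]
C3: Y=0.000 on G[5,3]
C4: Y=0.000 on G[4,2]
R10: Y=0.005348 on G[5,2]
R11: Y=0.3472 on G[0,3]
V1: row V0−V6=1.49, i_V1 at 0,6
solve → V1=-37.91, V2=-241.2, V3=-1.835, V4=-1.625, V5=-37.91, V6=-1.490, V7=-17.28
aux → i_L1=1.879, i_V1=-0.8127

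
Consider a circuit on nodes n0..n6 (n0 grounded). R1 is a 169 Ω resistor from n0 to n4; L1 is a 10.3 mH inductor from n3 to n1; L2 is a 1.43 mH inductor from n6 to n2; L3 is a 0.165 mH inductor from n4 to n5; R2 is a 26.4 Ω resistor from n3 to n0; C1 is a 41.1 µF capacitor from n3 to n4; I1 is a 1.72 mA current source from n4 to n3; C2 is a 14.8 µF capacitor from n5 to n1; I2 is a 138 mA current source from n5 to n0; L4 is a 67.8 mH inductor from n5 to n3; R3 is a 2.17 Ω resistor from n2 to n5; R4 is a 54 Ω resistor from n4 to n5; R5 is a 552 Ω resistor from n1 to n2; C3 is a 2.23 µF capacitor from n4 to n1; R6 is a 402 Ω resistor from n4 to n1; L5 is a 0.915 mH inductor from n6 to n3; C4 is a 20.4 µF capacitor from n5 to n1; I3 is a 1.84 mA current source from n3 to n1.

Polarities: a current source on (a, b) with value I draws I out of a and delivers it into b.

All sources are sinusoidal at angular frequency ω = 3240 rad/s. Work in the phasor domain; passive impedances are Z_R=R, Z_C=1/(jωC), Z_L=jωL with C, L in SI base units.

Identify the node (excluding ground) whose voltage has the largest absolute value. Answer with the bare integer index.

Element admittances at ω=3240 rad/s:
  Y(R1) = 0.005917+0.000j S between n0,n4
  Y(L1) = 0.000-0.02997j S between n3,n1
  Y(L2) = 0.000-0.2158j S between n6,n2
  Y(L3) = 0.000-1.871j S between n4,n5
  Y(R2) = 0.03788+0.000j S between n3,n0
  Y(C1) = 0.000+0.1332j S between n3,n4
  I1: injects 0.00172 A into n3 (from n4)
  Y(C2) = 0.000+0.04795j S between n5,n1
  I2: injects 0.138 A into n0 (from n5)
  Y(L4) = 0.000-0.004552j S between n5,n3
  Y(R3) = 0.4608+0.000j S between n2,n5
  Y(R4) = 0.01852+0.000j S between n4,n5
  Y(R5) = 0.001812+0.000j S between n1,n2
  Y(C3) = 0.000+0.007225j S between n4,n1
  Y(R6) = 0.002488+0.000j S between n4,n1
  Y(L5) = 0.000-0.3373j S between n6,n3
  Y(C4) = 0.000+0.06610j S between n5,n1
  I3: injects 0.00184 A into n1 (from n3)
Assemble and solve the 6×6 MNA system:
  V(n1)=-5.702-1.517j  V(n2)=-4.510-1.528j  V(n3)=-2.837+0.1758j  V(n4)=-5.159-1.125j  V(n5)=-4.992-1.050j  V(n6)=-3.490-0.4891j

1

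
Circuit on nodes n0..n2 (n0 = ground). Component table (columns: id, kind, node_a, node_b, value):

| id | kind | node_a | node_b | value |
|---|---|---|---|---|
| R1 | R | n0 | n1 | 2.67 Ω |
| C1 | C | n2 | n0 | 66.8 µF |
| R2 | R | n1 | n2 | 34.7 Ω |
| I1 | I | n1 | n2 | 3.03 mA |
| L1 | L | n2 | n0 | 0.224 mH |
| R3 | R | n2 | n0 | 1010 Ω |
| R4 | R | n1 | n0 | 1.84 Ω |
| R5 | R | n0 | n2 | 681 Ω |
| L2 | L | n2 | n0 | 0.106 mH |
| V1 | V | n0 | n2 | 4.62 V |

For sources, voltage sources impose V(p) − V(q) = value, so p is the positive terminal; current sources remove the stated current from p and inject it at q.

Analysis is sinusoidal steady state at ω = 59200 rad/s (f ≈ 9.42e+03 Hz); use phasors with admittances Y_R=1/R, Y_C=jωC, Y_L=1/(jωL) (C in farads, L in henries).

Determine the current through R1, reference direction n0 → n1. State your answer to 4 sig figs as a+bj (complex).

0.05386+0.000j A

MNA unknowns: 2 node voltages V₁..V_2 plus 1 source current (V1)
R1: Y=0.3745+0.000j on G[0,1]
C1: Y=0.000+3.955j on G[2,0]
R2: Y=0.02882+0.000j on G[1,2]
I1: z[1]−=0.00303, z[2]+=0.00303
L1: Y=0.000-0.07541j on G[2,0]
R3: Y=0.0009901+0.000j on G[2,0]
R4: Y=0.5435+0.000j on G[1,0]
R5: Y=0.001468+0.000j on G[0,2]
L2: Y=0.000-0.1594j on G[2,0]
V1: row V0−V2=4.62, i_V1 at 0,2
solve → V1=-0.1438+0.000j, V2=-4.620+0.000j
aux → i_V1=-0.1434-17.19j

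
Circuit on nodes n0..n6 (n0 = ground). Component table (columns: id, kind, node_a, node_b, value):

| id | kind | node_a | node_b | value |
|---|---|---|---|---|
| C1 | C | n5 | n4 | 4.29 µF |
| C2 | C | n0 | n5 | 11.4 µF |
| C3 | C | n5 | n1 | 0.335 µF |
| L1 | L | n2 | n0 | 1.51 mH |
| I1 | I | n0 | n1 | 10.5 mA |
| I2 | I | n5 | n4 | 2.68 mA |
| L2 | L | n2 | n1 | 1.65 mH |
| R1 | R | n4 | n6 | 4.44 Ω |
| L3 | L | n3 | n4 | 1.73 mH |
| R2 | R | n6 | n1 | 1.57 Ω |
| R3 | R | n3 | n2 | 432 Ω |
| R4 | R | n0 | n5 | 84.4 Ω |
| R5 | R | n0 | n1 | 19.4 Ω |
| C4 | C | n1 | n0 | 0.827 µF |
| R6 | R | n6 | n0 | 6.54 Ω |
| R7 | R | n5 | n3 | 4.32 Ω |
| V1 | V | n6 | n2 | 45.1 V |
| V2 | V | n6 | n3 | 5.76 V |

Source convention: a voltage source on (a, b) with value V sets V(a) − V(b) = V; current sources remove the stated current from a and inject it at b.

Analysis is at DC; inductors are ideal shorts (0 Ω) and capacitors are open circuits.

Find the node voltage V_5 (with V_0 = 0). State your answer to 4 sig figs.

37.41 V

Apply KCL at each of the 6 non-ground nodes and solve the resulting linear system.
Node n1: branches {C3, I1, L2, R2, R5, C4} → V_1 = 0.000
Node n2: branches {L1, L2, R3, V1} → V_2 = 0.000
Node n3: branches {L3, R3, R7, V2} → V_3 = 39.34
Node n4: branches {C1, I2, R1, L3} → V_4 = 39.34
Node n5: branches {C1, C2, C3, I2, R4, R7} → V_5 = 37.41
Node n6: branches {R1, R2, R6, V1, V2} → V_6 = 45.10
Source currents: i(L1)=-7.329, i(L2)=-28.74, i(L3)=-1.300, i(V1)=-36.16, i(V2)=-0.7629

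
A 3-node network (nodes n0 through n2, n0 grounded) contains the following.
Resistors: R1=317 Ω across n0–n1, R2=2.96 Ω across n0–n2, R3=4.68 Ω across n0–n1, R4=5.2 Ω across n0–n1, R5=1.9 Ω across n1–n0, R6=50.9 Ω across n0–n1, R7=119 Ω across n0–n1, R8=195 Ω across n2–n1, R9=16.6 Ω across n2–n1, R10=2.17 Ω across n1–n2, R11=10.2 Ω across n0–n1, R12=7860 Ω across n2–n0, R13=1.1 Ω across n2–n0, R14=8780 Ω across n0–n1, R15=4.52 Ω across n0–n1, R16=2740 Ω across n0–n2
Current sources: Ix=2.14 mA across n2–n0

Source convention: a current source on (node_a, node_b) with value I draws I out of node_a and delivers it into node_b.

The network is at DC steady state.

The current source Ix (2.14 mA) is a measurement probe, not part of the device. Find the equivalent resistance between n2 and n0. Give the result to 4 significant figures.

R_eq = 0.6171 Ω

Apply KCL at each of the 2 non-ground nodes and solve the resulting linear system.
Node n1: branches {R1, R3, R4, R5, R6, R7, R8, R9, R10, R11, R14, R15} → V_1 = -0.0003841
Node n2: branches {R2, R8, R9, R10, R12, R13, R16, Ix} → V_2 = -0.001321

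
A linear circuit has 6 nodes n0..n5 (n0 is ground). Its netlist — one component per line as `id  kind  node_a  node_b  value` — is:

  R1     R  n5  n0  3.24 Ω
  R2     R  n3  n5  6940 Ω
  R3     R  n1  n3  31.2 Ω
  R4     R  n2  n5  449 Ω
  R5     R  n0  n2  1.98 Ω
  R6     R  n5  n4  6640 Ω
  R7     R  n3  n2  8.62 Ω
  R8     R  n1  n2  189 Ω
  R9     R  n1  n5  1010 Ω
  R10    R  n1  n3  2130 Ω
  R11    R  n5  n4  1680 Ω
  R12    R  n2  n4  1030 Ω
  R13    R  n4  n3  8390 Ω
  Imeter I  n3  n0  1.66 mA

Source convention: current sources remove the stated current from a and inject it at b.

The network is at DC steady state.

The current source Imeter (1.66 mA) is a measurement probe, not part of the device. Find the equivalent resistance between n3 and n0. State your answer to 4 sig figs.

R_eq = 10.16 Ω

Element admittances at DC:
  Y(R1) = 0.3086 S between n5,n0
  Y(R2) = 0.0001441 S between n3,n5
  Y(R3) = 0.03205 S between n1,n3
  Y(R4) = 0.002227 S between n2,n5
  Y(R5) = 0.5051 S between n0,n2
  Y(R6) = 0.0001506 S between n5,n4
  Y(R7) = 0.1160 S between n3,n2
  Y(R8) = 0.005291 S between n1,n2
  Y(R9) = 0.0009901 S between n1,n5
  Y(R10) = 0.0004695 S between n1,n3
  Y(R11) = 0.0005952 S between n5,n4
  Y(R12) = 0.0009709 S between n2,n4
  Y(R13) = 0.0001192 S between n4,n3
  Imeter: injects 0.00166 A into n0 (from n3)
Assemble and solve the 5×5 MNA system:
  V(n1)=-0.01458  V(n2)=-0.003236  V(n3)=-0.01687  V(n4)=-0.002840  V(n5)=-8.375e-05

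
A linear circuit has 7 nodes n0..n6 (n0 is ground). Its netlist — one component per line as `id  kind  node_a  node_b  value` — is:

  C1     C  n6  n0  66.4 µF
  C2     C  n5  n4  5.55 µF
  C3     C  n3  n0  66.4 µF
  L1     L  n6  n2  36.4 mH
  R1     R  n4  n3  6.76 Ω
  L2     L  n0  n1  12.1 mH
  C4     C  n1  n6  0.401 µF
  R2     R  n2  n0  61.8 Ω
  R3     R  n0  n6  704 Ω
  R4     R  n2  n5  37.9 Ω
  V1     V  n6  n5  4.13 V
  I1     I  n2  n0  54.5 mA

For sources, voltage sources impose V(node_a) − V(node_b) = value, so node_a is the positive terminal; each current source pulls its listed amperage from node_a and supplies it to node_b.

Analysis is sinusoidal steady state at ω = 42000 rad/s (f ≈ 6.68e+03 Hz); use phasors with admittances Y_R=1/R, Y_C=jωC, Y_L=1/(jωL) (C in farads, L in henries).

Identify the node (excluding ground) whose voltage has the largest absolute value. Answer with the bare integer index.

5

Element admittances at ω=42000 rad/s:
  Y(C1) = 0.000+2.789j S between n6,n0
  Y(C2) = 0.000+0.2331j S between n5,n4
  Y(C3) = 0.000+2.789j S between n3,n0
  Y(L1) = 0.000-0.0006541j S between n6,n2
  Y(R1) = 0.1479+0.000j S between n4,n3
  Y(L2) = 0.000-0.001968j S between n0,n1
  Y(C4) = 0.000+0.01684j S between n1,n6
  Y(R2) = 0.01618+0.000j S between n2,n0
  Y(R3) = 0.001420+0.000j S between n0,n6
  Y(R4) = 0.02639+0.000j S between n2,n5
  V1: constraint V(n6)−V(n5) = 4.13
  I1: injects 0.0545 A into n0 (from n2)
Assemble and solve the 7×7 MNA system:
  V(n1)=0.1199-0.1628j  V(n2)=-3.775-0.1488j  V(n3)=-0.1048+0.1414j  V(n4)=-2.770-1.835j  V(n5)=-4.024-0.1438j  V(n6)=0.1059-0.1438j
  i(V1)=-0.4008-0.2922j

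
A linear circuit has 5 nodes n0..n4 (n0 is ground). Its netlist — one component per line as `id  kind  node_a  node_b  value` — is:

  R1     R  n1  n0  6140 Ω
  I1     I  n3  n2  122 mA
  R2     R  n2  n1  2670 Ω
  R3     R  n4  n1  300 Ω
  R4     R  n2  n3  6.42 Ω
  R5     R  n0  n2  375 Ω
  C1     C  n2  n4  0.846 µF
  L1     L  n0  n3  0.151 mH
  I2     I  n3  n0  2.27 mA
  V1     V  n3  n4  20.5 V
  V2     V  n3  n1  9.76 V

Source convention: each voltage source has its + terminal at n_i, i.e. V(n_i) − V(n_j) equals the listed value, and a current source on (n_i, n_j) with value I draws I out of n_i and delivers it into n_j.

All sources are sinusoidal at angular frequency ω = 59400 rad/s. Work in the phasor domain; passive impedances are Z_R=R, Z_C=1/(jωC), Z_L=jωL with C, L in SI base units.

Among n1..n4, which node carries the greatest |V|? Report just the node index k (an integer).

4

Apply KCL at each of the 4 non-ground nodes and solve the resulting linear system.
Node n1: branches {R1, R2, R3, V2} → V_1 = -9.906+0.02597j
Node n2: branches {I1, R2, R4, R5, C1} → V_2 = -1.332-6.086j
Node n3: branches {I1, R4, L1, I2, V1, V2} → V_3 = -0.1455+0.02597j
Node n4: branches {R3, C1, V1} → V_4 = -20.65+0.02597j
Source currents: i(V1)=-0.3429-0.9706j, i(V2)=0.03098+0.002293j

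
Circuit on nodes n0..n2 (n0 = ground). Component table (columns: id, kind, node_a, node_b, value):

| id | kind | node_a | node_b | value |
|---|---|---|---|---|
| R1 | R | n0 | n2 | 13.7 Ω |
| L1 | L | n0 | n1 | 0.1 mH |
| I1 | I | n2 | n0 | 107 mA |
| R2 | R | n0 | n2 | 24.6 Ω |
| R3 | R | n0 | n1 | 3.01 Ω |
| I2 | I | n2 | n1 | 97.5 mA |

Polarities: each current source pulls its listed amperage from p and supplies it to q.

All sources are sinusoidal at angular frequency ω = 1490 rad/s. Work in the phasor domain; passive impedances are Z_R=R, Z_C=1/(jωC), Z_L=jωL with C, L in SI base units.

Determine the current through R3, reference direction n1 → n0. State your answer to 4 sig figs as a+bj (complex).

Element admittances at ω=1490 rad/s:
  Y(R1) = 0.07299+0.000j S between n0,n2
  Y(L1) = 0.000-6.711j S between n0,n1
  I1: injects 0.107 A into n0 (from n2)
  Y(R2) = 0.04065+0.000j S between n0,n2
  Y(R3) = 0.3322+0.000j S between n0,n1
  I2: injects 0.0975 A into n1 (from n2)
Assemble and solve the 2×2 MNA system:
  V(n1)=0.0007174+0.01449j  V(n2)=-1.799+0.000j

0.0002383+0.004815j A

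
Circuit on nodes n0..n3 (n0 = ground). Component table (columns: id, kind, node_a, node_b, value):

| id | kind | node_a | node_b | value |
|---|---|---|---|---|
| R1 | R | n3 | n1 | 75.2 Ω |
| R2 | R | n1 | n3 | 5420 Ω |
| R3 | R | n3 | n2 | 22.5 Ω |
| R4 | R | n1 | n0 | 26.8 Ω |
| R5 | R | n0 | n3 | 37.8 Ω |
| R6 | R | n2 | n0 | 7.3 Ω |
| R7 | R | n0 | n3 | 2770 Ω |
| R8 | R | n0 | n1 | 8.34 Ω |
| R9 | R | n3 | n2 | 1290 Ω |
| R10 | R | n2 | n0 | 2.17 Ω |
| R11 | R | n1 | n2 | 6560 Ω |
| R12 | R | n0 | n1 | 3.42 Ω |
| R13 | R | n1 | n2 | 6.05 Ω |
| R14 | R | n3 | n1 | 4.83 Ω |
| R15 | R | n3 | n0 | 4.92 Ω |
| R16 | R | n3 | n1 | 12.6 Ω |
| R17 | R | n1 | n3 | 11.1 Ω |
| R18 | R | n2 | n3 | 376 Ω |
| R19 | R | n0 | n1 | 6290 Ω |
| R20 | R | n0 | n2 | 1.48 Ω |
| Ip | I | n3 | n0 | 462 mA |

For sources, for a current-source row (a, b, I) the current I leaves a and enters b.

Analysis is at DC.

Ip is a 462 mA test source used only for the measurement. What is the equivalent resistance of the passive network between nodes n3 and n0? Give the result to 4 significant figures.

R_eq = 1.968 Ω

MNA unknowns: 3 node voltages V₁..V_3
R1: Y=0.01330 on G[3,1]
R2: Y=0.0001845 on G[1,3]
R3: Y=0.04444 on G[3,2]
R4: Y=0.03731 on G[1,0]
R5: Y=0.02646 on G[0,3]
R6: Y=0.1370 on G[2,0]
R7: Y=0.0003610 on G[0,3]
R8: Y=0.1199 on G[0,1]
R9: Y=0.0007752 on G[3,2]
R10: Y=0.4608 on G[2,0]
R11: Y=0.0001524 on G[1,2]
R12: Y=0.2924 on G[0,1]
R13: Y=0.1653 on G[1,2]
R14: Y=0.2070 on G[3,1]
R15: Y=0.2033 on G[3,0]
R16: Y=0.07937 on G[3,1]
R17: Y=0.09009 on G[1,3]
R18: Y=0.002660 on G[2,3]
R19: Y=0.0001590 on G[0,1]
R20: Y=0.6757 on G[0,2]
Ip: z[3]−=0.462, z[0]+=0.462
solve → V1=-0.3643, V2=-0.06982, V3=-0.9094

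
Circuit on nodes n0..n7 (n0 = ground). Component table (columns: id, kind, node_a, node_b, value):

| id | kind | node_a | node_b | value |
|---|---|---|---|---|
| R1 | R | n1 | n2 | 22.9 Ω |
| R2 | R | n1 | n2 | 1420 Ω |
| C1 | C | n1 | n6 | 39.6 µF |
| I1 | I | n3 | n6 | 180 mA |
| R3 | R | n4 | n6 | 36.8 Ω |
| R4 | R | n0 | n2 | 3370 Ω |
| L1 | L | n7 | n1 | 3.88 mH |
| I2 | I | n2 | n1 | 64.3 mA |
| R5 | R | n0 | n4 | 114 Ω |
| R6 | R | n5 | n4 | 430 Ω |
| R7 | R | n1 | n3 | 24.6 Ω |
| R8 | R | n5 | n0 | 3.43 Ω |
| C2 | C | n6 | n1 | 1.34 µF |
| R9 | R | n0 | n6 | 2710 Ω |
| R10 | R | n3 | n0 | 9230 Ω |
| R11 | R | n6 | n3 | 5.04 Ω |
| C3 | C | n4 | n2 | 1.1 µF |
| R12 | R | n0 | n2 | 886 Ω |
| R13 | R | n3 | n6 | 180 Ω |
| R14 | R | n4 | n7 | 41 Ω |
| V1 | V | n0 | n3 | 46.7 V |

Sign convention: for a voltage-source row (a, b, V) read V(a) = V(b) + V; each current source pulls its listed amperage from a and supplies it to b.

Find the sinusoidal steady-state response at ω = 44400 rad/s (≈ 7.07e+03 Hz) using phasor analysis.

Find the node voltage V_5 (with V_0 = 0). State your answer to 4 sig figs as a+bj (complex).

-0.2919-0.01502j V

MNA unknowns: 7 node voltages V₁..V_7 plus 1 source current (V1)
R1: Y=0.04367+0.000j on G[1,2]
R2: Y=0.0007042+0.000j on G[1,2]
C1: Y=0.000+1.758j on G[1,6]
I1: z[3]−=0.18, z[6]+=0.18
R3: Y=0.02717+0.000j on G[4,6]
R4: Y=0.0002967+0.000j on G[0,2]
L1: Y=0.000-0.005805j on G[7,1]
I2: z[2]−=0.0643, z[1]+=0.0643
R5: Y=0.008772+0.000j on G[0,4]
R6: Y=0.002326+0.000j on G[5,4]
R7: Y=0.04065+0.000j on G[1,3]
R8: Y=0.2915+0.000j on G[5,0]
C2: Y=0.000+0.05950j on G[6,1]
R9: Y=0.0003690+0.000j on G[0,6]
R10: Y=0.0001083+0.000j on G[3,0]
R11: Y=0.1984+0.000j on G[6,3]
C3: Y=0.000+0.04884j on G[4,2]
R12: Y=0.001129+0.000j on G[0,2]
R13: Y=0.005556+0.000j on G[3,6]
R14: Y=0.02439+0.000j on G[4,7]
V1: row V0−V3=46.7, i_V1 at 0,3
solve → V1=-43.97-0.002446j, V2=-39.27+2.537j, V3=-46.70+0.000j, V4=-36.89-1.898j, V5=-0.2919-0.01502j, V6=-44.00+0.08570j, V7=-36.84-0.2030j
aux → i_V1=-0.4860-0.01738j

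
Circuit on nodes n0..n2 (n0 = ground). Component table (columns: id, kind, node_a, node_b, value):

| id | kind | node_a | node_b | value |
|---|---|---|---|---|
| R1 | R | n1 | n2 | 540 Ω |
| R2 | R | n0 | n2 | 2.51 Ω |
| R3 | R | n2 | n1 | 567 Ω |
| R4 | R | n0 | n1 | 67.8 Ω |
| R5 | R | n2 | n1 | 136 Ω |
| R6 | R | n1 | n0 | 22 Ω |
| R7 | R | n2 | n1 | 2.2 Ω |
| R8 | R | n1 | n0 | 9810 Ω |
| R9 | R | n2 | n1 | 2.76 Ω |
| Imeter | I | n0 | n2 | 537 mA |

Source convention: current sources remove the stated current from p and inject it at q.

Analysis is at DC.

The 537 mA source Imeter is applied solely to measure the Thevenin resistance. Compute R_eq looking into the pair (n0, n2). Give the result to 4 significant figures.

R_eq = 2.200 Ω

MNA unknowns: 2 node voltages V₁..V_2
R1: Y=0.001852 on G[1,2]
R2: Y=0.3984 on G[0,2]
R3: Y=0.001764 on G[2,1]
R4: Y=0.01475 on G[0,1]
R5: Y=0.007353 on G[2,1]
R6: Y=0.04545 on G[1,0]
R7: Y=0.4545 on G[2,1]
R8: Y=0.0001019 on G[1,0]
R9: Y=0.3623 on G[2,1]
Imeter: z[0]−=0.537, z[2]+=0.537
solve → V1=1.101, V2=1.181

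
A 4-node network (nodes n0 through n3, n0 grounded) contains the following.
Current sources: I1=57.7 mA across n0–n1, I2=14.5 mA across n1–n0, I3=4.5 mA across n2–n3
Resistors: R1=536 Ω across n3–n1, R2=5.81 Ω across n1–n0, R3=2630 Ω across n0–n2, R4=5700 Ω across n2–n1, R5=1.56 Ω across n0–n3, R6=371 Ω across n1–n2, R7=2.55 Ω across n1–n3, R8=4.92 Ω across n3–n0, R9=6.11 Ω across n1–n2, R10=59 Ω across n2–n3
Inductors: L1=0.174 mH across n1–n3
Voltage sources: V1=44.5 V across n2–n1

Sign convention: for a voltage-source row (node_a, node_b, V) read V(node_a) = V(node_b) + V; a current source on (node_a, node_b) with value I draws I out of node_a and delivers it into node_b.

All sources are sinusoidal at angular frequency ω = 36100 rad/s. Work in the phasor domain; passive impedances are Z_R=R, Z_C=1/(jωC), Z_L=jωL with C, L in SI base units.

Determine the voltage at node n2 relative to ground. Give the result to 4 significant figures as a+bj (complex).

Apply KCL at each of the 3 non-ground nodes and solve the resulting linear system.
Node n1: branches {I1, R1, R2, R4, I2, R6, R7, L1, R9, V1} → V_1 = -0.9941-0.2930j
Node n2: branches {R3, R4, R6, R9, I3, R10, V1} → V_2 = 43.51-0.2930j
Node n3: branches {R1, R5, R7, R8, L1, I3, R10} → V_3 = 0.2342+0.05986j
Source currents: i(V1)=-8.165+0.006092j

43.51-0.2930j V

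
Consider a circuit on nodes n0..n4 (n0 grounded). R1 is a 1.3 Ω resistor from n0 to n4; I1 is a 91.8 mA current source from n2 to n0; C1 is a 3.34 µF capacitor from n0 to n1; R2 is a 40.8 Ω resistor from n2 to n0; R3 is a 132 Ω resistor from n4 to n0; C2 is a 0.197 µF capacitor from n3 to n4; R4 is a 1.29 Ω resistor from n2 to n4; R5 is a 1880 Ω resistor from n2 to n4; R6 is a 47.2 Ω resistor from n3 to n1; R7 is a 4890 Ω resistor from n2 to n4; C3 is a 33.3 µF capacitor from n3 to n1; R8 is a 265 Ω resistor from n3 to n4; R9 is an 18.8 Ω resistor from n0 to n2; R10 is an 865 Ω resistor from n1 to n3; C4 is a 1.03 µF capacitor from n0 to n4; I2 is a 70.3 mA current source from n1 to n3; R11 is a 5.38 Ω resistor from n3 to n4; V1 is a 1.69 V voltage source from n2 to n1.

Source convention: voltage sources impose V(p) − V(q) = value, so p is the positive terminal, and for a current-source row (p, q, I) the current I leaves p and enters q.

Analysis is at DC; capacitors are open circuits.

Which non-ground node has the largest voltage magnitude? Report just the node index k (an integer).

MNA unknowns: 4 node voltages V₁..V_4 plus 1 source current (V1)
R1: Y=0.7692 on G[0,4]
I1: z[2]−=0.0918, z[0]+=0.0918
C1: Y=0.000 on G[0,1]
R2: Y=0.02451 on G[2,0]
R3: Y=0.007576 on G[4,0]
C2: Y=0.000 on G[3,4]
R4: Y=0.7752 on G[2,4]
R5: Y=0.0005319 on G[2,4]
R6: Y=0.02119 on G[3,1]
R7: Y=0.0002045 on G[2,4]
C3: Y=0.000 on G[3,1]
R8: Y=0.003774 on G[3,4]
R9: Y=0.05319 on G[0,2]
R10: Y=0.001156 on G[1,3]
C4: Y=0.000 on G[0,4]
I2: z[1]−=0.0703, z[3]+=0.0703
R11: Y=0.1859 on G[3,4]
V1: row V2−V1=1.69, i_V1 at 2,1
solve → V1=-1.916, V2=-0.2255, V3=0.04419, V4=-0.09562
aux → i_V1=0.02652

1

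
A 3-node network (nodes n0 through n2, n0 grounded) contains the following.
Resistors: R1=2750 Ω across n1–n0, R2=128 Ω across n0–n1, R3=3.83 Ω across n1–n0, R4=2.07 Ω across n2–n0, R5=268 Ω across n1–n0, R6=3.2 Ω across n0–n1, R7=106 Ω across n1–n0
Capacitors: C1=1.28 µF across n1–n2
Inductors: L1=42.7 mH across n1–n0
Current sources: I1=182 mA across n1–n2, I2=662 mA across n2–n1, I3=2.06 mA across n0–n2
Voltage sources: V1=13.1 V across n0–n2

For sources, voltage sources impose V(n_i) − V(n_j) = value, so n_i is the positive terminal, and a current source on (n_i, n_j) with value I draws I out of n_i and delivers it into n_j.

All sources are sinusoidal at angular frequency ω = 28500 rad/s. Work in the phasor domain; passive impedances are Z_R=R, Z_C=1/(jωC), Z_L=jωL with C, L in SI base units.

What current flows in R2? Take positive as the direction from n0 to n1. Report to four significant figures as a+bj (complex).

Element admittances at ω=28500 rad/s:
  Y(R1) = 0.0003636+0.000j S between n1,n0
  Y(R2) = 0.007812+0.000j S between n0,n1
  Y(C1) = 0.000+0.03648j S between n1,n2
  Y(L1) = 0.000-0.0008217j S between n1,n0
  Y(R3) = 0.2611+0.000j S between n1,n0
  I1: injects 0.182 A into n2 (from n1)
  Y(R4) = 0.4831+0.000j S between n2,n0
  Y(R5) = 0.003731+0.000j S between n1,n0
  I2: injects 0.662 A into n1 (from n2)
  Y(R6) = 0.3125+0.000j S between n0,n1
  I3: injects 0.00206 A into n2 (from n0)
  Y(R7) = 0.009434+0.000j S between n1,n0
  V1: constraint V(n0)−V(n2) = 13.1
Assemble and solve the 3×3 MNA system:
  V(n1)=0.7559-0.8486j  V(n2)=-13.10+0.000j
  i(V1)=-5.882-0.5055j

-0.005906+0.006629j A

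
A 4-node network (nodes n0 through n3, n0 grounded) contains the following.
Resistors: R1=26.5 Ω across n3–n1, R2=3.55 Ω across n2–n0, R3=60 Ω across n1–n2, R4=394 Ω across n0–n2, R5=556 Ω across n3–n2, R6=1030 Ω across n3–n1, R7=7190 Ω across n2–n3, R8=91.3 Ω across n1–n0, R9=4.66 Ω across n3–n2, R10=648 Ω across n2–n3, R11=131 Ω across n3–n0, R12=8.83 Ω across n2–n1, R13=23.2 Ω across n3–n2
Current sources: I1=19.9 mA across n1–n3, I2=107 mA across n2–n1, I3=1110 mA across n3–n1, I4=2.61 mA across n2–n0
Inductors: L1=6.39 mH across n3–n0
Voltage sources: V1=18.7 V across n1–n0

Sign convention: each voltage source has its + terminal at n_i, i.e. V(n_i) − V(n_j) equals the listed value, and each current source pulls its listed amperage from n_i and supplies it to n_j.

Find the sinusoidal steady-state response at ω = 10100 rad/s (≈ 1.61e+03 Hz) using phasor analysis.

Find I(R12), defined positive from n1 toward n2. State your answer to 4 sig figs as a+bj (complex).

Element admittances at ω=10100 rad/s:
  Y(R1) = 0.03774+0.000j S between n3,n1
  Y(R2) = 0.2817+0.000j S between n2,n0
  Y(R3) = 0.01667+0.000j S between n1,n2
  I1: injects 0.0199 A into n3 (from n1)
  Y(R4) = 0.002538+0.000j S between n0,n2
  Y(R5) = 0.001799+0.000j S between n3,n2
  Y(R6) = 0.0009709+0.000j S between n3,n1
  Y(R7) = 0.0001391+0.000j S between n2,n3
  Y(R8) = 0.01095+0.000j S between n1,n0
  I2: injects 0.107 A into n1 (from n2)
  Y(R9) = 0.2146+0.000j S between n3,n2
  Y(R10) = 0.001543+0.000j S between n2,n3
  Y(R11) = 0.007634+0.000j S between n3,n0
  I3: injects 1.11 A into n1 (from n3)
  Y(R12) = 0.1133+0.000j S between n2,n1
  Y(L1) = 0.000-0.01549j S between n3,n0
  Y(R13) = 0.04310+0.000j S between n3,n2
  I4: injects 0.00261 A into n0 (from n2)
  V1: constraint V(n1)−V(n0) = 18.7
Assemble and solve the 4×4 MNA system:
  V(n1)=18.70+0.000j  V(n2)=4.424+0.07418j  V(n3)=2.556+0.1918j
  i(V1)=-1.487+0.01706j

1.617-0.008401j A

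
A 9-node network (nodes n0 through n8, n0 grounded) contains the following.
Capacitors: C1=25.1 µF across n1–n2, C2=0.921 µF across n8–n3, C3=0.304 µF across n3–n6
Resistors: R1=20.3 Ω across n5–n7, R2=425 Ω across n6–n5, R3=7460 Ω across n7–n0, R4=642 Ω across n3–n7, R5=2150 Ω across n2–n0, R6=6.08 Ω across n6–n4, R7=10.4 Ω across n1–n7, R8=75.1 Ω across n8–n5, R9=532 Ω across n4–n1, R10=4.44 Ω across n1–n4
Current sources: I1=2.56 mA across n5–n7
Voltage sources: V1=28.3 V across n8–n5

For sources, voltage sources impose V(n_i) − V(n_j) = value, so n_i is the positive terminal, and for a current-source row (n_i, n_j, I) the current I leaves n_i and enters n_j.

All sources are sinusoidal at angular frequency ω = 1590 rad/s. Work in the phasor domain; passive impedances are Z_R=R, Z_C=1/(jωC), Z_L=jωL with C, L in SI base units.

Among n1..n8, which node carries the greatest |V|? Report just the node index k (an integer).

8

Apply KCL at each of the 8 non-ground nodes and solve the resulting linear system.
Node n1: branches {C1, R7, R9, R10} → V_1 = -0.01239+0.01190j
Node n2: branches {C1, R5} → V_2 = -0.01252+0.01175j
Node n3: branches {R4, C2, C3} → V_3 = 12.98+10.02j
Node n4: branches {R6, R9, R10} → V_4 = -0.03605+0.03422j
Node n5: branches {R1, R2, R8, I1, V1} → V_5 = -0.3086-0.4617j
Node n6: branches {R2, R6, C3} → V_6 = -0.06873+0.06504j
Node n7: branches {R1, R3, R4, R7, I1} → V_7 = 0.04345-0.04077j
Node n8: branches {C2, R8, V1} → V_8 = 27.99-0.4617j
Source currents: i(V1)=-0.3922-0.02198j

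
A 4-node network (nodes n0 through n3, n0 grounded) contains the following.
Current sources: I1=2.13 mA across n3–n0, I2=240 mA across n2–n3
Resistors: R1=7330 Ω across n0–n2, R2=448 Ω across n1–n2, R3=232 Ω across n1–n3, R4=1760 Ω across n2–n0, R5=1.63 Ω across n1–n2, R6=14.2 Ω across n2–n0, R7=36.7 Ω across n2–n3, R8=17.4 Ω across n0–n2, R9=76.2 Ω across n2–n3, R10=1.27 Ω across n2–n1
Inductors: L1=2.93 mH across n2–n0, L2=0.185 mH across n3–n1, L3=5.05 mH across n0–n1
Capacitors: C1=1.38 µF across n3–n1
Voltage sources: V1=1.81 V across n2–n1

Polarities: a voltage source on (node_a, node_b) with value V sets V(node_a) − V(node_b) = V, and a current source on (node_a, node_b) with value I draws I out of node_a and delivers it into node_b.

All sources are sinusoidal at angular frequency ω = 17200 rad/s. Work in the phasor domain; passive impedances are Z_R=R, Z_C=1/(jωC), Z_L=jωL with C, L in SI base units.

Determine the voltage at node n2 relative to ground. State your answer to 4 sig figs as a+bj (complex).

0.02166-0.1568j V

Element admittances at ω=17200 rad/s:
  I1: injects 0.00213 A into n0 (from n3)
  Y(R1) = 0.0001364+0.000j S between n0,n2
  Y(R2) = 0.002232+0.000j S between n1,n2
  Y(R3) = 0.004310+0.000j S between n1,n3
  Y(R4) = 0.0005682+0.000j S between n2,n0
  Y(R5) = 0.6135+0.000j S between n1,n2
  I2: injects 0.24 A into n3 (from n2)
  Y(L1) = 0.000-0.01984j S between n2,n0
  Y(R6) = 0.07042+0.000j S between n2,n0
  Y(R7) = 0.02725+0.000j S between n2,n3
  Y(R8) = 0.05747+0.000j S between n0,n2
  Y(L2) = 0.000-0.3143j S between n3,n1
  Y(R9) = 0.01312+0.000j S between n2,n3
  Y(R10) = 0.7874+0.000j S between n2,n1
  Y(C1) = 0.000+0.02374j S between n3,n1
  Y(L3) = 0.000-0.01151j S between n0,n1
  V1: constraint V(n2)−V(n1) = 1.81
Assemble and solve the 4×4 MNA system:
  V(n1)=-1.788-0.1568j  V(n2)=0.02166-0.1568j  V(n3)=-1.628+0.8888j
  i(V1)=-2.846+0.06280j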